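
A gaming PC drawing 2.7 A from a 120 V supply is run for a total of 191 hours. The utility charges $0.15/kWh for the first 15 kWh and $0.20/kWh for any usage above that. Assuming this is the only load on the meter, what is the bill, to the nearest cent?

$11.63

Power = 2.7 A × 120 V = 324 W = 0.324 kW
Energy = 0.324 kW × 191 h = 61.884 kWh
Tier 1 (0–15 kWh): 15 × $0.15 = $2.25
Above 15 kWh: 46.884 × $0.20 = $9.3768
Bill = $11.63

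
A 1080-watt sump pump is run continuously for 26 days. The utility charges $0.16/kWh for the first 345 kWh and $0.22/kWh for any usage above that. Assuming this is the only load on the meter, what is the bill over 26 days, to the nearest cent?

Runtime = 24 h × 26 = 624 h
Energy = 1.08 kW × 624 h = 673.92 kWh
Tier 1 (0–345 kWh): 345 × $0.16 = $55.2
Above 345 kWh: 328.92 × $0.22 = $72.3624
Bill = $127.56

$127.56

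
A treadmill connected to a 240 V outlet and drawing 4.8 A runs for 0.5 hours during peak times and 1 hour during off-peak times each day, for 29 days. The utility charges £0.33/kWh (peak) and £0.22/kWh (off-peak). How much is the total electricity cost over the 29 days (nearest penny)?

Power = 4.8 A × 240 V = 1152 W = 1.152 kW
Peak energy = 1.152 kW × 0.5 h × 29 = 16.704 kWh
Off-peak energy = 1.152 kW × 1 h × 29 = 33.408 kWh
Cost = 16.704 × £0.33 + 33.408 × £0.22 = £5.51232 + £7.34976 = £12.86

£12.86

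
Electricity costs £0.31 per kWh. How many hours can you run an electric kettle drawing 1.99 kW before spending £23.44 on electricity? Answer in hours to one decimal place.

38.0 h

Energy available = £23.44 ÷ £0.31/kWh = 75.6129 kWh
Hours = 75.6129 kWh ÷ 1.99 kW = 38.0 h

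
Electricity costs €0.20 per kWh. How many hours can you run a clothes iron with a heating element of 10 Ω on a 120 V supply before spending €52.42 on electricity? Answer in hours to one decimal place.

Power = V²/R = 120²/10 = 1440 W = 1.44 kW
Energy available = €52.42 ÷ €0.20/kWh = 262.1 kWh
Hours = 262.1 kWh ÷ 1.44 kW = 182.0 h

182.0 h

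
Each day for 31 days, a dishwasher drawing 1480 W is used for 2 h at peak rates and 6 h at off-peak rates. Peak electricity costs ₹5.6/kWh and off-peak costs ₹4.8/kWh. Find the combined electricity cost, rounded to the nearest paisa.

Peak energy = 1.48 kW × 2 h × 31 = 91.76 kWh
Off-peak energy = 1.48 kW × 6 h × 31 = 275.28 kWh
Cost = 91.76 × ₹5.6 + 275.28 × ₹4.8 = ₹513.856 + ₹1321.344 = ₹1835.20

₹1835.20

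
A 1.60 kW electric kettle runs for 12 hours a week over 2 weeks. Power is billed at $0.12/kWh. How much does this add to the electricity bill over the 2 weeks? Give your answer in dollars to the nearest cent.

Runtime = 12 h/week × 2 weeks = 24 h
Energy = 1.6 kW × 24 h = 38.4 kWh
Cost = 38.4 kWh × $0.12/kWh = $4.61

$4.61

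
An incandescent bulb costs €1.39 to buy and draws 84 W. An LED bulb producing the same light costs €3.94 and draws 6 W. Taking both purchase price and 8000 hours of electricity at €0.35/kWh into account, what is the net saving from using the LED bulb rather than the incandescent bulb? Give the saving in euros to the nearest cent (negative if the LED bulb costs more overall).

incandescent bulb: €1.39 + (84/1000) kW × 8000 h × €0.35 = €1.39 + €235.2 = €236.59
LED bulb: €3.94 + (6/1000) kW × 8000 h × €0.35 = €3.94 + €16.8 = €20.74
Saving = €236.59 − €20.74 = €215.85

€215.85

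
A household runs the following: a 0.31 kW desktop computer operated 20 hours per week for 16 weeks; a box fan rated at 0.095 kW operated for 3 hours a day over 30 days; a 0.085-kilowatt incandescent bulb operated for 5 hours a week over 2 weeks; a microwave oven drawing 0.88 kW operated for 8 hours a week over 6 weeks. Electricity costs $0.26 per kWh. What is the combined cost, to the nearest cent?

desktop computer: Runtime = 20 h/week × 16 weeks = 320 h
desktop computer: 0.31 kW × 320 h = 99.2 kWh
box fan: Runtime = 3 h/day × 30 days = 90 h
box fan: 0.095 kW × 90 h = 8.55 kWh
incandescent bulb: Runtime = 5 h/week × 2 weeks = 10 h
incandescent bulb: 0.085 kW × 10 h = 0.85 kWh
microwave oven: Runtime = 8 h/week × 6 weeks = 48 h
microwave oven: 0.88 kW × 48 h = 42.24 kWh
Total energy = 150.84 kWh
Cost = 150.84 × $0.26 = $39.22

$39.22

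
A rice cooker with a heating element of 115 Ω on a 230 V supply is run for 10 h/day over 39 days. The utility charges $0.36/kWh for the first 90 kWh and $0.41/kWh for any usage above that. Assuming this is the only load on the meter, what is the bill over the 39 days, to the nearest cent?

$69.05

Power = V²/R = 230²/115 = 460 W = 0.46 kW
Runtime = 10 h/day × 39 days = 390 h
Energy = 0.46 kW × 390 h = 179.4 kWh
Tier 1 (0–90 kWh): 90 × $0.36 = $32.4
Above 90 kWh: 89.4 × $0.41 = $36.654
Bill = $69.05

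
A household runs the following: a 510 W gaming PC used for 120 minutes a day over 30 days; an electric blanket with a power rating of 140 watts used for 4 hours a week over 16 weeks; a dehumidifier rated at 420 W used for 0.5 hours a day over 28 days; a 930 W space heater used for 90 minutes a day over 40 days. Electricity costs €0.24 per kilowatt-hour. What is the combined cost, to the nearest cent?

€24.30

gaming PC: Runtime = 120 min × 30 = 3600 min = 60 h
gaming PC: 0.51 kW × 60 h = 30.6 kWh
electric blanket: Runtime = 4 h/week × 16 weeks = 64 h
electric blanket: 0.14 kW × 64 h = 8.96 kWh
dehumidifier: Runtime = 0.5 h/day × 28 days = 14 h
dehumidifier: 0.42 kW × 14 h = 5.88 kWh
space heater: Runtime = 90 min × 40 = 3600 min = 60 h
space heater: 0.93 kW × 60 h = 55.8 kWh
Total energy = 101.24 kWh
Cost = 101.24 × €0.24 = €24.30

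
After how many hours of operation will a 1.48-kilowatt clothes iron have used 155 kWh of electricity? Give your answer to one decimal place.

Hours = 155 kWh ÷ 1.48 kW = 104.7 h

104.7 h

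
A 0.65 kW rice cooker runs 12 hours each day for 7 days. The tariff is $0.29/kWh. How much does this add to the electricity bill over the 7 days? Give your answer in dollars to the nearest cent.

Runtime = 12 h/day × 7 days = 84 h
Energy = 0.65 kW × 84 h = 54.6 kWh
Cost = 54.6 kWh × $0.29/kWh = $15.83

$15.83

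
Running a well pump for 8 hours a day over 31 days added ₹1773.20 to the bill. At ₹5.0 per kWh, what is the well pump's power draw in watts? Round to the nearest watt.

Energy = ₹1773.20 ÷ ₹5.0/kWh = 354.64 kWh
Runtime = 8 h/day × 31 days = 248 h
Power = 354.64 kWh ÷ 248 h = 1.43 kW = 1430 W

1430 W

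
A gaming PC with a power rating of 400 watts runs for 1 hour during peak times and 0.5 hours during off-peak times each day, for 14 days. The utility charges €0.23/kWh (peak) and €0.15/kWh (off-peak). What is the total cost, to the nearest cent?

Peak energy = 0.4 kW × 1 h × 14 = 5.6 kWh
Off-peak energy = 0.4 kW × 0.5 h × 14 = 2.8 kWh
Cost = 5.6 × €0.23 + 2.8 × €0.15 = €1.288 + €0.42 = €1.71

€1.71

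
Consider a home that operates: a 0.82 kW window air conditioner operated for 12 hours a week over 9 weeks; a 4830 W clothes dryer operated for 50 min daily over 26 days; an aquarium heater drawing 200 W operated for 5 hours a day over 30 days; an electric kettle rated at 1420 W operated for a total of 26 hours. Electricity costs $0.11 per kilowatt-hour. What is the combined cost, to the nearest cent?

window air conditioner: Runtime = 12 h/week × 9 weeks = 108 h
window air conditioner: 0.82 kW × 108 h = 88.56 kWh
clothes dryer: Runtime = 50 min × 26 = 1300 min = 21.666666… h
clothes dryer: 4.83 kW × 21.666666… h = 104.65 kWh
aquarium heater: Runtime = 5 h/day × 30 days = 150 h
aquarium heater: 0.2 kW × 150 h = 30 kWh
electric kettle: 1.42 kW × 26 h = 36.92 kWh
Total energy = 260.13 kWh
Cost = 260.13 × $0.11 = $28.61

$28.61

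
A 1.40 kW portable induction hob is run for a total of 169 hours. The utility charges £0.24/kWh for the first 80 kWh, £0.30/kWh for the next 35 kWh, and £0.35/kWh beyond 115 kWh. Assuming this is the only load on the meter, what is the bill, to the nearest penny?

£72.26

Energy = 1.4 kW × 169 h = 236.6 kWh
Tier 1 (0–80 kWh): 80 × £0.24 = £19.2
Tier 2 (80–115 kWh): 35 × £0.30 = £10.5
Above 115 kWh: 121.6 × £0.35 = £42.56
Bill = £72.26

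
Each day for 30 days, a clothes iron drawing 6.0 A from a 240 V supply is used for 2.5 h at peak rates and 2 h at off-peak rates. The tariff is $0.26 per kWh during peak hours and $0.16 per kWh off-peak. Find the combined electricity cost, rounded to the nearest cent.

Power = 6.0 A × 240 V = 1440 W = 1.44 kW
Peak energy = 1.44 kW × 2.5 h × 30 = 108 kWh
Off-peak energy = 1.44 kW × 2 h × 30 = 86.4 kWh
Cost = 108 × $0.26 + 86.4 × $0.16 = $28.08 + $13.824 = $41.90

$41.90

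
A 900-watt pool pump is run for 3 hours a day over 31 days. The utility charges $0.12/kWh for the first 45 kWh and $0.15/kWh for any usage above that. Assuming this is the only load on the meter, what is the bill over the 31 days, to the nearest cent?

Runtime = 3 h/day × 31 days = 93 h
Energy = 0.9 kW × 93 h = 83.7 kWh
Tier 1 (0–45 kWh): 45 × $0.12 = $5.4
Above 45 kWh: 38.7 × $0.15 = $5.805
Bill = $11.21

$11.21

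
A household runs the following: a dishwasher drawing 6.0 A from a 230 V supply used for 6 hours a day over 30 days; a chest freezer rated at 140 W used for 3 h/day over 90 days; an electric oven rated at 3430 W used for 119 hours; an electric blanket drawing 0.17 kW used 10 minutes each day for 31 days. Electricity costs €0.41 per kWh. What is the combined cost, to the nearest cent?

dishwasher: Power = 6.0 A × 230 V = 1380 W = 1.38 kW
dishwasher: Runtime = 6 h/day × 30 days = 180 h
dishwasher: 1.38 kW × 180 h = 248.4 kWh
chest freezer: Runtime = 3 h/day × 90 days = 270 h
chest freezer: 0.14 kW × 270 h = 37.8 kWh
electric oven: 3.43 kW × 119 h = 408.17 kWh
electric blanket: Runtime = 10 min × 31 = 310 min = 5.166666… h
electric blanket: 0.17 kW × 5.166666… h = 0.878333… kWh
Total energy = 695.248333… kWh
Cost = 695.248333… × €0.41 = €285.05

€285.05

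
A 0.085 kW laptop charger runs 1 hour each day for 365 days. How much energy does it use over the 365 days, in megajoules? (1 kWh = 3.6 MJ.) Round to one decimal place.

Runtime = 1 h/day × 365 days = 365 h
Energy = 0.085 kW × 365 h = 31.025 kWh
= 31.025 × 3.6 MJ = 111.7 MJ

111.7 MJ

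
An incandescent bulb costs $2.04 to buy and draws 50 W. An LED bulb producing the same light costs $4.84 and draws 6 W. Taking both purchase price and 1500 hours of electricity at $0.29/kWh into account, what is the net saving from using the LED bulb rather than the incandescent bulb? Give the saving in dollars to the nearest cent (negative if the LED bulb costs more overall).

$16.34

incandescent bulb: $2.04 + (50/1000) kW × 1500 h × $0.29 = $2.04 + $21.75 = $23.79
LED bulb: $4.84 + (6/1000) kW × 1500 h × $0.29 = $4.84 + $2.61 = $7.45
Saving = $23.79 − $7.45 = $16.34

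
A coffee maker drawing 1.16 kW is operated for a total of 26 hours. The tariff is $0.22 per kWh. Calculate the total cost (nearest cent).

Energy = 1.16 kW × 26 h = 30.16 kWh
Cost = 30.16 kWh × $0.22/kWh = $6.64

$6.64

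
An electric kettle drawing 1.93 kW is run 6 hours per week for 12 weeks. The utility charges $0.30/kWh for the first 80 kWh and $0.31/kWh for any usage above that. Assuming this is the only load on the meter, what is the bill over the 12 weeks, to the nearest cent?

Runtime = 6 h/week × 12 weeks = 72 h
Energy = 1.93 kW × 72 h = 138.96 kWh
Tier 1 (0–80 kWh): 80 × $0.30 = $24
Above 80 kWh: 58.96 × $0.31 = $18.2776
Bill = $42.28

$42.28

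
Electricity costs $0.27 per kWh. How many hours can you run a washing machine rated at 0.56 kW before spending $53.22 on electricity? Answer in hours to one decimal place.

Energy available = $53.22 ÷ $0.27/kWh = 197.1111 kWh
Hours = 197.1111 kWh ÷ 0.56 kW = 352.0 h

352.0 h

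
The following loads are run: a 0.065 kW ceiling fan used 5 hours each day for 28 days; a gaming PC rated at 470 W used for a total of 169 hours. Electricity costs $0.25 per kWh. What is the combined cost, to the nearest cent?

$22.13

ceiling fan: Runtime = 5 h/day × 28 days = 140 h
ceiling fan: 0.065 kW × 140 h = 9.1 kWh
gaming PC: 0.47 kW × 169 h = 79.43 kWh
Total energy = 88.53 kWh
Cost = 88.53 × $0.25 = $22.13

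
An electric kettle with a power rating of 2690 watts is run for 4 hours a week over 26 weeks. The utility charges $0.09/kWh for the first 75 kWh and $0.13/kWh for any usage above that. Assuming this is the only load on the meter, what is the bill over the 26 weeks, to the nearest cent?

Runtime = 4 h/week × 26 weeks = 104 h
Energy = 2.69 kW × 104 h = 279.76 kWh
Tier 1 (0–75 kWh): 75 × $0.09 = $6.75
Above 75 kWh: 204.76 × $0.13 = $26.6188
Bill = $33.37

$33.37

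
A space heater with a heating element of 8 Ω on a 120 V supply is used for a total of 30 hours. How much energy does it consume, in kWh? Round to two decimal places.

Power = V²/R = 120²/8 = 1800 W = 1.8 kW
Energy = 1.8 kW × 30 h = 54 kWh

54.00 kWh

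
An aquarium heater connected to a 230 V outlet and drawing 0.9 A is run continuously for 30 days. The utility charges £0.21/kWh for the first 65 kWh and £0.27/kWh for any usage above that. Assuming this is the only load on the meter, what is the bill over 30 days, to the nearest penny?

£36.34

Power = 0.9 A × 230 V = 207 W = 0.207 kW
Runtime = 24 h × 30 = 720 h
Energy = 0.207 kW × 720 h = 149.04 kWh
Tier 1 (0–65 kWh): 65 × £0.21 = £13.65
Above 65 kWh: 84.04 × £0.27 = £22.6908
Bill = £36.34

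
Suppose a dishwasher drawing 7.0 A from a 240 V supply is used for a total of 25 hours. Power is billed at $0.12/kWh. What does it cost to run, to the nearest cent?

$5.04

Power = 7.0 A × 240 V = 1680 W = 1.68 kW
Energy = 1.68 kW × 25 h = 42 kWh
Cost = 42 kWh × $0.12/kWh = $5.04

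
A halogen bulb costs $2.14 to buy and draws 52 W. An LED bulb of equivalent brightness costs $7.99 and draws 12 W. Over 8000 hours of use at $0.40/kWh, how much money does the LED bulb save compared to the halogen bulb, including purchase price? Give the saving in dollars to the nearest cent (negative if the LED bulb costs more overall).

$122.15

halogen bulb: $2.14 + (52/1000) kW × 8000 h × $0.40 = $2.14 + $166.4 = $168.54
LED bulb: $7.99 + (12/1000) kW × 8000 h × $0.40 = $7.99 + $38.4 = $46.39
Saving = $168.54 − $46.39 = $122.15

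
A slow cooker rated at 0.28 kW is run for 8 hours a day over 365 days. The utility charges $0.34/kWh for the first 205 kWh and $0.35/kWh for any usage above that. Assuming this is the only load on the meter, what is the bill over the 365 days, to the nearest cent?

$284.11

Runtime = 8 h/day × 365 days = 2920 h
Energy = 0.28 kW × 2920 h = 817.6 kWh
Tier 1 (0–205 kWh): 205 × $0.34 = $69.7
Above 205 kWh: 612.6 × $0.35 = $214.41
Bill = $284.11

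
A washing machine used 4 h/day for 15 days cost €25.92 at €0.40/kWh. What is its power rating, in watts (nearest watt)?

1080 W

Energy = €25.92 ÷ €0.40/kWh = 64.8 kWh
Runtime = 4 h/day × 15 days = 60 h
Power = 64.8 kWh ÷ 60 h = 1.08 kW = 1080 W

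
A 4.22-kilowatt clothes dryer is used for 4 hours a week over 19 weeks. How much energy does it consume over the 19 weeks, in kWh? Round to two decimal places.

Runtime = 4 h/week × 19 weeks = 76 h
Energy = 4.22 kW × 76 h = 320.72 kWh

320.72 kWh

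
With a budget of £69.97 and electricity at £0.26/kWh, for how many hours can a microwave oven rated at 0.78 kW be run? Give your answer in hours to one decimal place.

345.0 h

Energy available = £69.97 ÷ £0.26/kWh = 269.1154 kWh
Hours = 269.1154 kWh ÷ 0.78 kW = 345.0 h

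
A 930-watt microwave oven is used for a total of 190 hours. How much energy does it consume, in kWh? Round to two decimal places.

Energy = 0.93 kW × 190 h = 176.7 kWh

176.70 kWh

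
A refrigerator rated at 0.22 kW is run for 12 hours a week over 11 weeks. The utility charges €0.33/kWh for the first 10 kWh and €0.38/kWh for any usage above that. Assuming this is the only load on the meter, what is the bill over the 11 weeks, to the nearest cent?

Runtime = 12 h/week × 11 weeks = 132 h
Energy = 0.22 kW × 132 h = 29.04 kWh
Tier 1 (0–10 kWh): 10 × €0.33 = €3.3
Above 10 kWh: 19.04 × €0.38 = €7.2352
Bill = €10.54

€10.54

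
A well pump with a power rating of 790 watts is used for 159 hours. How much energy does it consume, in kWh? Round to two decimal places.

125.61 kWh

Energy = 0.79 kW × 159 h = 125.61 kWh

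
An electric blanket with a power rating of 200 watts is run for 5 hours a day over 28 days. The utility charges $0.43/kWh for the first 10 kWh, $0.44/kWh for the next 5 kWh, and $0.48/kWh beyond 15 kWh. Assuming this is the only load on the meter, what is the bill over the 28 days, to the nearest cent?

Runtime = 5 h/day × 28 days = 140 h
Energy = 0.2 kW × 140 h = 28 kWh
Tier 1 (0–10 kWh): 10 × $0.43 = $4.3
Tier 2 (10–15 kWh): 5 × $0.44 = $2.2
Above 15 kWh: 13 × $0.48 = $6.24
Bill = $12.74

$12.74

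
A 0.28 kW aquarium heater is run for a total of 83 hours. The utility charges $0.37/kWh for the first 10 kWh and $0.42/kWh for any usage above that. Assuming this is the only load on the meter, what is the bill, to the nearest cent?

Energy = 0.28 kW × 83 h = 23.24 kWh
Tier 1 (0–10 kWh): 10 × $0.37 = $3.7
Above 10 kWh: 13.24 × $0.42 = $5.5608
Bill = $9.26

$9.26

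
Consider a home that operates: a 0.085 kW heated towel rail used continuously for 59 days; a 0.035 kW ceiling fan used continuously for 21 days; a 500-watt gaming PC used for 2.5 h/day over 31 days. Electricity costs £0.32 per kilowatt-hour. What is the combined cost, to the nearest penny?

£56.56

heated towel rail: Runtime = 24 h × 59 = 1416 h
heated towel rail: 0.085 kW × 1416 h = 120.36 kWh
ceiling fan: Runtime = 24 h × 21 = 504 h
ceiling fan: 0.035 kW × 504 h = 17.64 kWh
gaming PC: Runtime = 2.5 h/day × 31 days = 77.5 h
gaming PC: 0.5 kW × 77.5 h = 38.75 kWh
Total energy = 176.75 kWh
Cost = 176.75 × £0.32 = £56.56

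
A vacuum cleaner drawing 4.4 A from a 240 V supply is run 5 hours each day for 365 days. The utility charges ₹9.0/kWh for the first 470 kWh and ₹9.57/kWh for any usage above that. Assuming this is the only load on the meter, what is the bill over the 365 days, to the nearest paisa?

₹18175.40

Power = 4.4 A × 240 V = 1056 W = 1.056 kW
Runtime = 5 h/day × 365 days = 1825 h
Energy = 1.056 kW × 1825 h = 1927.2 kWh
Tier 1 (0–470 kWh): 470 × ₹9.0 = ₹4230
Above 470 kWh: 1457.2 × ₹9.57 = ₹13945.404
Bill = ₹18175.40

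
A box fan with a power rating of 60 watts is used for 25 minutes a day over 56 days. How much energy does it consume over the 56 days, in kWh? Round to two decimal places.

Runtime = 25 min × 56 = 1400 min = 23.333333… h
Energy = 0.06 kW × 23.333333… h = 1.4 kWh

1.40 kWh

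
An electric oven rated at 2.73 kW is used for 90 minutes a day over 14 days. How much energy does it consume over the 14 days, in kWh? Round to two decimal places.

57.33 kWh

Runtime = 90 min × 14 = 1260 min = 21 h
Energy = 2.73 kW × 21 h = 57.33 kWh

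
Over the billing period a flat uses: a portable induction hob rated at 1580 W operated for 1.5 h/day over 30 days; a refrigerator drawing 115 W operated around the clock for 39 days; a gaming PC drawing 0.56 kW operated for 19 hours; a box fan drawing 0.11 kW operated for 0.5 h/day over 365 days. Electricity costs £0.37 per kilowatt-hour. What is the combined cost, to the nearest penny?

£77.50

portable induction hob: Runtime = 1.5 h/day × 30 days = 45 h
portable induction hob: 1.58 kW × 45 h = 71.1 kWh
refrigerator: Runtime = 24 h × 39 = 936 h
refrigerator: 0.115 kW × 936 h = 107.64 kWh
gaming PC: 0.56 kW × 19 h = 10.64 kWh
box fan: Runtime = 0.5 h/day × 365 days = 182.5 h
box fan: 0.11 kW × 182.5 h = 20.075 kWh
Total energy = 209.455 kWh
Cost = 209.455 × £0.37 = £77.50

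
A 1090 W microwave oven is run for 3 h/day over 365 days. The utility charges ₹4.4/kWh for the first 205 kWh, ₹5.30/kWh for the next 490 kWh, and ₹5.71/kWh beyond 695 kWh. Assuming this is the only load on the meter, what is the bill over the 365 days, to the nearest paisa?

₹6345.72

Runtime = 3 h/day × 365 days = 1095 h
Energy = 1.09 kW × 1095 h = 1193.55 kWh
Tier 1 (0–205 kWh): 205 × ₹4.4 = ₹902
Tier 2 (205–695 kWh): 490 × ₹5.30 = ₹2597
Above 695 kWh: 498.55 × ₹5.71 = ₹2846.7205
Bill = ₹6345.72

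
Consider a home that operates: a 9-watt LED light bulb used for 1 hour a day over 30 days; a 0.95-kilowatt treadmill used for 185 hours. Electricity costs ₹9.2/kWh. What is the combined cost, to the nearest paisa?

₹1619.38

LED light bulb: Runtime = 1 h/day × 30 days = 30 h
LED light bulb: 0.009 kW × 30 h = 0.27 kWh
treadmill: 0.95 kW × 185 h = 175.75 kWh
Total energy = 176.02 kWh
Cost = 176.02 × ₹9.2 = ₹1619.38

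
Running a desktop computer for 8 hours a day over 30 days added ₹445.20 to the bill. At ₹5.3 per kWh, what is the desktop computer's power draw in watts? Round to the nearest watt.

350 W

Energy = ₹445.20 ÷ ₹5.3/kWh = 84 kWh
Runtime = 8 h/day × 30 days = 240 h
Power = 84 kWh ÷ 240 h = 0.35 kW = 350 W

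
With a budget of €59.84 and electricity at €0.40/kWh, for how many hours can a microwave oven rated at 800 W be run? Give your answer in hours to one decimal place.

Energy available = €59.84 ÷ €0.40/kWh = 149.6 kWh
Hours = 149.6 kWh ÷ 0.8 kW = 187.0 h

187.0 h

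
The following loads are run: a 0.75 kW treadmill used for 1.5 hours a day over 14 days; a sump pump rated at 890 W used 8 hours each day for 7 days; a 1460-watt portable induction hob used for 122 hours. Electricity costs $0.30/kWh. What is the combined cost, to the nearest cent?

treadmill: Runtime = 1.5 h/day × 14 days = 21 h
treadmill: 0.75 kW × 21 h = 15.75 kWh
sump pump: Runtime = 8 h/day × 7 days = 56 h
sump pump: 0.89 kW × 56 h = 49.84 kWh
portable induction hob: 1.46 kW × 122 h = 178.12 kWh
Total energy = 243.71 kWh
Cost = 243.71 × $0.30 = $73.11

$73.11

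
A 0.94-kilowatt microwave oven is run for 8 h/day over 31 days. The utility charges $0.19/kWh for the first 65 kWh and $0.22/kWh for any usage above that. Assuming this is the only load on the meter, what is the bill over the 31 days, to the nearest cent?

Runtime = 8 h/day × 31 days = 248 h
Energy = 0.94 kW × 248 h = 233.12 kWh
Tier 1 (0–65 kWh): 65 × $0.19 = $12.35
Above 65 kWh: 168.12 × $0.22 = $36.9864
Bill = $49.34

$49.34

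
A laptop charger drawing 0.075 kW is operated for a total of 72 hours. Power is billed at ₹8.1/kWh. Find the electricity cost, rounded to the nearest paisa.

Energy = 0.075 kW × 72 h = 5.4 kWh
Cost = 5.4 kWh × ₹8.1/kWh = ₹43.74

₹43.74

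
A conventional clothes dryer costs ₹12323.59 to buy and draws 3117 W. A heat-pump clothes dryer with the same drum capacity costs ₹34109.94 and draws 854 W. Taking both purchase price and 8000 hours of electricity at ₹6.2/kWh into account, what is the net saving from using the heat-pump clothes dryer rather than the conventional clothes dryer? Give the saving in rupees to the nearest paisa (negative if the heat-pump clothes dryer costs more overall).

conventional clothes dryer: ₹12323.59 + (3117/1000) kW × 8000 h × ₹6.2 = ₹12323.59 + ₹154603.2 = ₹166926.79
heat-pump clothes dryer: ₹34109.94 + (854/1000) kW × 8000 h × ₹6.2 = ₹34109.94 + ₹42358.4 = ₹76468.34
Saving = ₹166926.79 − ₹76468.34 = ₹90458.45

₹90458.45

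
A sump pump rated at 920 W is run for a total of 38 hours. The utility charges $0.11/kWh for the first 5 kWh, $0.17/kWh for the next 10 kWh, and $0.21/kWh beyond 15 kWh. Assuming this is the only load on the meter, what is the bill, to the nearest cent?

Energy = 0.92 kW × 38 h = 34.96 kWh
Tier 1 (0–5 kWh): 5 × $0.11 = $0.55
Tier 2 (5–15 kWh): 10 × $0.17 = $1.7
Above 15 kWh: 19.96 × $0.21 = $4.1916
Bill = $6.44

$6.44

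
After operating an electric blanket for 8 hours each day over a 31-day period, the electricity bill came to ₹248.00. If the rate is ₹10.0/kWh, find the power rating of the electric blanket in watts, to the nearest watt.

Energy = ₹248.00 ÷ ₹10.0/kWh = 24.8 kWh
Runtime = 8 h/day × 31 days = 248 h
Power = 24.8 kWh ÷ 248 h = 0.1 kW = 100 W

100 W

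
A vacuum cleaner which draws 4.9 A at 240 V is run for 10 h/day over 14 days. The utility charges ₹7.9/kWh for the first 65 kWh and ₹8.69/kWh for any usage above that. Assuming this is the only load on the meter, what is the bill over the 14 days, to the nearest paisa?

Power = 4.9 A × 240 V = 1176 W = 1.176 kW
Runtime = 10 h/day × 14 days = 140 h
Energy = 1.176 kW × 140 h = 164.64 kWh
Tier 1 (0–65 kWh): 65 × ₹7.9 = ₹513.5
Above 65 kWh: 99.64 × ₹8.69 = ₹865.8716
Bill = ₹1379.37

₹1379.37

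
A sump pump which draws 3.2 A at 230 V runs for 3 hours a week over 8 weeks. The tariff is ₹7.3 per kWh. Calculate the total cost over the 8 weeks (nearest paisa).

Power = 3.2 A × 230 V = 736 W = 0.736 kW
Runtime = 3 h/week × 8 weeks = 24 h
Energy = 0.736 kW × 24 h = 17.664 kWh
Cost = 17.664 kWh × ₹7.3/kWh = ₹128.95

₹128.95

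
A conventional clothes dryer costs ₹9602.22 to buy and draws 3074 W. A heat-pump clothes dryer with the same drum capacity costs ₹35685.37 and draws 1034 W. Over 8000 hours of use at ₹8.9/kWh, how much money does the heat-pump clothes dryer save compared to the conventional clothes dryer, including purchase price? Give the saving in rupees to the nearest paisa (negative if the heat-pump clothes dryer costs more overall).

₹119164.85

conventional clothes dryer: ₹9602.22 + (3074/1000) kW × 8000 h × ₹8.9 = ₹9602.22 + ₹218868.8 = ₹228471.02
heat-pump clothes dryer: ₹35685.37 + (1034/1000) kW × 8000 h × ₹8.9 = ₹35685.37 + ₹73620.8 = ₹109306.17
Saving = ₹228471.02 − ₹109306.17 = ₹119164.85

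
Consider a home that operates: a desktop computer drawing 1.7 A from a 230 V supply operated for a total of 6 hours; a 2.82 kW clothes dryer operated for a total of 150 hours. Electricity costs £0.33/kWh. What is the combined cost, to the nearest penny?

desktop computer: Power = 1.7 A × 230 V = 391 W = 0.391 kW
desktop computer: 0.391 kW × 6 h = 2.346 kWh
clothes dryer: 2.82 kW × 150 h = 423 kWh
Total energy = 425.346 kWh
Cost = 425.346 × £0.33 = £140.36

£140.36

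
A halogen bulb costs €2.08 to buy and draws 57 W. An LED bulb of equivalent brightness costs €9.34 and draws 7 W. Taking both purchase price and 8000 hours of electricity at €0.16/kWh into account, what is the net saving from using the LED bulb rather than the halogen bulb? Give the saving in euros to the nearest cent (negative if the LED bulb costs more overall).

halogen bulb: €2.08 + (57/1000) kW × 8000 h × €0.16 = €2.08 + €72.96 = €75.04
LED bulb: €9.34 + (7/1000) kW × 8000 h × €0.16 = €9.34 + €8.96 = €18.3
Saving = €75.04 − €18.3 = €56.74

€56.74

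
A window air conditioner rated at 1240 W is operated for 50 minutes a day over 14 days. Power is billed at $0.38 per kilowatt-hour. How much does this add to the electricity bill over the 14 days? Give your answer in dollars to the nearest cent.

Runtime = 50 min × 14 = 700 min = 11.666666… h
Energy = 1.24 kW × 11.666666… h = 14.466666… kWh
Cost = 14.466666… kWh × $0.38/kWh = $5.50

$5.50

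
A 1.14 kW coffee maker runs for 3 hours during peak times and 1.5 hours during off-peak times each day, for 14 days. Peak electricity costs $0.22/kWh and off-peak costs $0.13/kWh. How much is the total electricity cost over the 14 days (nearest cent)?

Peak energy = 1.14 kW × 3 h × 14 = 47.88 kWh
Off-peak energy = 1.14 kW × 1.5 h × 14 = 23.94 kWh
Cost = 47.88 × $0.22 + 23.94 × $0.13 = $10.5336 + $3.1122 = $13.65

$13.65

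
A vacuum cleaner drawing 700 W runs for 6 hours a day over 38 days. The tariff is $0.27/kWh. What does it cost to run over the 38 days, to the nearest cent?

Runtime = 6 h/day × 38 days = 228 h
Energy = 0.7 kW × 228 h = 159.6 kWh
Cost = 159.6 kWh × $0.27/kWh = $43.09

$43.09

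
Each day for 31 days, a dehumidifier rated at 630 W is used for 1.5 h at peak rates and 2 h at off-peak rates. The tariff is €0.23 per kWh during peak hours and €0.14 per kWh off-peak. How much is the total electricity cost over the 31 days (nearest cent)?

Peak energy = 0.63 kW × 1.5 h × 31 = 29.295 kWh
Off-peak energy = 0.63 kW × 2 h × 31 = 39.06 kWh
Cost = 29.295 × €0.23 + 39.06 × €0.14 = €6.73785 + €5.4684 = €12.21

€12.21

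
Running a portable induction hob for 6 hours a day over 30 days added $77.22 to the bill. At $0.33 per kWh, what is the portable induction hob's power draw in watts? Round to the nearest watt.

Energy = $77.22 ÷ $0.33/kWh = 234 kWh
Runtime = 6 h/day × 30 days = 180 h
Power = 234 kWh ÷ 180 h = 1.3 kW = 1300 W

1300 W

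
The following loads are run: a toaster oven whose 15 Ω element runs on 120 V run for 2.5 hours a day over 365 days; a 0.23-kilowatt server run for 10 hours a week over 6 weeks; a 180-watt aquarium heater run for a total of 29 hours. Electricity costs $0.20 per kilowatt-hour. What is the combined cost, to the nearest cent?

toaster oven: Power = V²/R = 120²/15 = 960 W = 0.96 kW
toaster oven: Runtime = 2.5 h/day × 365 days = 912.5 h
toaster oven: 0.96 kW × 912.5 h = 876 kWh
server: Runtime = 10 h/week × 6 weeks = 60 h
server: 0.23 kW × 60 h = 13.8 kWh
aquarium heater: 0.18 kW × 29 h = 5.22 kWh
Total energy = 895.02 kWh
Cost = 895.02 × $0.20 = $179.00

$179.00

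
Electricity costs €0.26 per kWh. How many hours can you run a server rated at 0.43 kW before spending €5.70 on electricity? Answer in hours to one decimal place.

Energy available = €5.70 ÷ €0.26/kWh = 21.9231 kWh
Hours = 21.9231 kWh ÷ 0.43 kW = 51.0 h

51.0 h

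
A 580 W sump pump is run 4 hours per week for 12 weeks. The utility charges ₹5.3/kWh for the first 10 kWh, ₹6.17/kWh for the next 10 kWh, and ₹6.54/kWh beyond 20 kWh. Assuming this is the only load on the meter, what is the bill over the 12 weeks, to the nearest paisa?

Runtime = 4 h/week × 12 weeks = 48 h
Energy = 0.58 kW × 48 h = 27.84 kWh
Tier 1 (0–10 kWh): 10 × ₹5.3 = ₹53
Tier 2 (10–20 kWh): 10 × ₹6.17 = ₹61.7
Above 20 kWh: 7.84 × ₹6.54 = ₹51.2736
Bill = ₹165.97

₹165.97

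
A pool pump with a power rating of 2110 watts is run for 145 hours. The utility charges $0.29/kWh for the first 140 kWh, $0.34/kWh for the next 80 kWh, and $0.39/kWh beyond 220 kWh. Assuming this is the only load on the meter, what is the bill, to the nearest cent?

$101.32

Energy = 2.11 kW × 145 h = 305.95 kWh
Tier 1 (0–140 kWh): 140 × $0.29 = $40.6
Tier 2 (140–220 kWh): 80 × $0.34 = $27.2
Above 220 kWh: 85.95 × $0.39 = $33.5205
Bill = $101.32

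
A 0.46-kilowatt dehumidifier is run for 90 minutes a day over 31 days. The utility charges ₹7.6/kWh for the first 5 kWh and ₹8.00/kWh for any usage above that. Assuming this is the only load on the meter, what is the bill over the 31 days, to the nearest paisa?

Runtime = 90 min × 31 = 2790 min = 46.5 h
Energy = 0.46 kW × 46.5 h = 21.39 kWh
Tier 1 (0–5 kWh): 5 × ₹7.6 = ₹38
Above 5 kWh: 16.39 × ₹8.00 = ₹131.12
Bill = ₹169.12

₹169.12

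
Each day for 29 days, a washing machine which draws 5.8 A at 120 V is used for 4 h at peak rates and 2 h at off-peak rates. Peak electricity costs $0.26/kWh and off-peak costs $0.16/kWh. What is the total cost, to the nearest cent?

Power = 5.8 A × 120 V = 696 W = 0.696 kW
Peak energy = 0.696 kW × 4 h × 29 = 80.736 kWh
Off-peak energy = 0.696 kW × 2 h × 29 = 40.368 kWh
Cost = 80.736 × $0.26 + 40.368 × $0.16 = $20.99136 + $6.45888 = $27.45

$27.45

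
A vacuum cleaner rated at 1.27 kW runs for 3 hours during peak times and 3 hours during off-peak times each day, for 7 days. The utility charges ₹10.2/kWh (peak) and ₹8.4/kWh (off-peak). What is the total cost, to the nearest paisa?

₹496.06

Peak energy = 1.27 kW × 3 h × 7 = 26.67 kWh
Off-peak energy = 1.27 kW × 3 h × 7 = 26.67 kWh
Cost = 26.67 × ₹10.2 + 26.67 × ₹8.4 = ₹272.034 + ₹224.028 = ₹496.06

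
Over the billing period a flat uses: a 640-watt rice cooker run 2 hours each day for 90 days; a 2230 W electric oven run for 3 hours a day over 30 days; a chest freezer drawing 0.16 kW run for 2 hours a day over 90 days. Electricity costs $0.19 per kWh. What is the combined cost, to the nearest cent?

$65.49

rice cooker: Runtime = 2 h/day × 90 days = 180 h
rice cooker: 0.64 kW × 180 h = 115.2 kWh
electric oven: Runtime = 3 h/day × 30 days = 90 h
electric oven: 2.23 kW × 90 h = 200.7 kWh
chest freezer: Runtime = 2 h/day × 90 days = 180 h
chest freezer: 0.16 kW × 180 h = 28.8 kWh
Total energy = 344.7 kWh
Cost = 344.7 × $0.19 = $65.49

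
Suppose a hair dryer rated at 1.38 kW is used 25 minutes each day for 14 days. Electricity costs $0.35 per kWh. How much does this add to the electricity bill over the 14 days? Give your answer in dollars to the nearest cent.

Runtime = 25 min × 14 = 350 min = 5.833333… h
Energy = 1.38 kW × 5.833333… h = 8.05 kWh
Cost = 8.05 kWh × $0.35/kWh = $2.82

$2.82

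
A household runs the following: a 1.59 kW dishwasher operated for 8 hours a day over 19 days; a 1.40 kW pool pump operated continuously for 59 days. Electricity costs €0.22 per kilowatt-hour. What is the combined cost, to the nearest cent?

€489.30

dishwasher: Runtime = 8 h/day × 19 days = 152 h
dishwasher: 1.59 kW × 152 h = 241.68 kWh
pool pump: Runtime = 24 h × 59 = 1416 h
pool pump: 1.4 kW × 1416 h = 1982.4 kWh
Total energy = 2224.08 kWh
Cost = 2224.08 × €0.22 = €489.30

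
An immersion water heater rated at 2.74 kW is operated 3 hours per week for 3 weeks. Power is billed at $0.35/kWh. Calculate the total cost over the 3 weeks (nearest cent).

$8.63

Runtime = 3 h/week × 3 weeks = 9 h
Energy = 2.74 kW × 9 h = 24.66 kWh
Cost = 24.66 kWh × $0.35/kWh = $8.63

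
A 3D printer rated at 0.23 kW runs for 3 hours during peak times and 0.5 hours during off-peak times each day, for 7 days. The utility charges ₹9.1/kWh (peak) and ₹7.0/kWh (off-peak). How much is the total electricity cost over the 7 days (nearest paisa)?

Peak energy = 0.23 kW × 3 h × 7 = 4.83 kWh
Off-peak energy = 0.23 kW × 0.5 h × 7 = 0.805 kWh
Cost = 4.83 × ₹9.1 + 0.805 × ₹7.0 = ₹43.953 + ₹5.635 = ₹49.59

₹49.59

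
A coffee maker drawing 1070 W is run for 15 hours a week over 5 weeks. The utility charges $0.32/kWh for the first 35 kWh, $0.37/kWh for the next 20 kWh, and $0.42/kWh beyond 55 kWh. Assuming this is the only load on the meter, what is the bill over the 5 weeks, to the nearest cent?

Runtime = 15 h/week × 5 weeks = 75 h
Energy = 1.07 kW × 75 h = 80.25 kWh
Tier 1 (0–35 kWh): 35 × $0.32 = $11.2
Tier 2 (35–55 kWh): 20 × $0.37 = $7.4
Above 55 kWh: 25.25 × $0.42 = $10.605
Bill = $29.21

$29.21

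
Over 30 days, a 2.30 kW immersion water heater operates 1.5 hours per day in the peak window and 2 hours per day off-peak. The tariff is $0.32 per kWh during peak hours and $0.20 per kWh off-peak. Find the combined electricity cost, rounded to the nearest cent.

$60.72

Peak energy = 2.3 kW × 1.5 h × 30 = 103.5 kWh
Off-peak energy = 2.3 kW × 2 h × 30 = 138 kWh
Cost = 103.5 × $0.32 + 138 × $0.20 = $33.12 + $27.6 = $60.72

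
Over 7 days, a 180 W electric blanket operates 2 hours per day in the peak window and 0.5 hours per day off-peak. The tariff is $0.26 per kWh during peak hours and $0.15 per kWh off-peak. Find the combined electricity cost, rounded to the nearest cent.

$0.75

Peak energy = 0.18 kW × 2 h × 7 = 2.52 kWh
Off-peak energy = 0.18 kW × 0.5 h × 7 = 0.63 kWh
Cost = 2.52 × $0.26 + 0.63 × $0.15 = $0.6552 + $0.0945 = $0.75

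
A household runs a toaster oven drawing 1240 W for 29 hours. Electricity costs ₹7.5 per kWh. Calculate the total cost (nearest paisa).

Energy = 1.24 kW × 29 h = 35.96 kWh
Cost = 35.96 kWh × ₹7.5/kWh = ₹269.70

₹269.70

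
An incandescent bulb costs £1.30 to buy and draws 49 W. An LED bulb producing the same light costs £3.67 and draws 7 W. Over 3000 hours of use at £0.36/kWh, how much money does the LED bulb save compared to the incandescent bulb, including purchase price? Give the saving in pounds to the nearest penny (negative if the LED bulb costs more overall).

incandescent bulb: £1.30 + (49/1000) kW × 3000 h × £0.36 = £1.30 + £52.92 = £54.22
LED bulb: £3.67 + (7/1000) kW × 3000 h × £0.36 = £3.67 + £7.56 = £11.23
Saving = £54.22 − £11.23 = £42.99

£42.99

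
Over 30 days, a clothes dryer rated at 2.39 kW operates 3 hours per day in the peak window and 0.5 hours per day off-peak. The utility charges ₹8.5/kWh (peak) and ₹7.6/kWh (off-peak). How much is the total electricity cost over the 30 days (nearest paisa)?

₹2100.81

Peak energy = 2.39 kW × 3 h × 30 = 215.1 kWh
Off-peak energy = 2.39 kW × 0.5 h × 30 = 35.85 kWh
Cost = 215.1 × ₹8.5 + 35.85 × ₹7.6 = ₹1828.35 + ₹272.46 = ₹2100.81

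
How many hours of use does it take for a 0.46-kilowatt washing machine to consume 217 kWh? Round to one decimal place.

471.7 h

Hours = 217 kWh ÷ 0.46 kW = 471.7 h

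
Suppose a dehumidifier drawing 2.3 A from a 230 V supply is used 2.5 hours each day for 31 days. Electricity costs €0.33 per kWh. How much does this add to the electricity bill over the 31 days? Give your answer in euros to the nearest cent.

Power = 2.3 A × 230 V = 529 W = 0.529 kW
Runtime = 2.5 h/day × 31 days = 77.5 h
Energy = 0.529 kW × 77.5 h = 40.9975 kWh
Cost = 40.9975 kWh × €0.33/kWh = €13.53

€13.53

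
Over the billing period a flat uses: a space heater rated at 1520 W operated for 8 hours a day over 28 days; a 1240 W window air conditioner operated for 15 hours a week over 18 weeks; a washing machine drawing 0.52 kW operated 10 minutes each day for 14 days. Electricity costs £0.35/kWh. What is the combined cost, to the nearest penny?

space heater: Runtime = 8 h/day × 28 days = 224 h
space heater: 1.52 kW × 224 h = 340.48 kWh
window air conditioner: Runtime = 15 h/week × 18 weeks = 270 h
window air conditioner: 1.24 kW × 270 h = 334.8 kWh
washing machine: Runtime = 10 min × 14 = 140 min = 2.333333… h
washing machine: 0.52 kW × 2.333333… h = 1.213333… kWh
Total energy = 676.493333… kWh
Cost = 676.493333… × £0.35 = £236.77

£236.77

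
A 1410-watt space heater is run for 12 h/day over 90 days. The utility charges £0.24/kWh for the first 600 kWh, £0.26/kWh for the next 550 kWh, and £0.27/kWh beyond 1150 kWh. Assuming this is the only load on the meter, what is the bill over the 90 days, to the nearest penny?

Runtime = 12 h/day × 90 days = 1080 h
Energy = 1.41 kW × 1080 h = 1522.8 kWh
Tier 1 (0–600 kWh): 600 × £0.24 = £144
Tier 2 (600–1150 kWh): 550 × £0.26 = £143
Above 1150 kWh: 372.8 × £0.27 = £100.656
Bill = £387.66

£387.66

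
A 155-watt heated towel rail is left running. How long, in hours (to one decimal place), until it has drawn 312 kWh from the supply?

2012.9 h

Hours = 312 kWh ÷ 0.155 kW = 2012.9 h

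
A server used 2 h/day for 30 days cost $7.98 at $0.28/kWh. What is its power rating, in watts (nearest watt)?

475 W

Energy = $7.98 ÷ $0.28/kWh = 28.5 kWh
Runtime = 2 h/day × 30 days = 60 h
Power = 28.5 kWh ÷ 60 h = 0.475 kW = 475 W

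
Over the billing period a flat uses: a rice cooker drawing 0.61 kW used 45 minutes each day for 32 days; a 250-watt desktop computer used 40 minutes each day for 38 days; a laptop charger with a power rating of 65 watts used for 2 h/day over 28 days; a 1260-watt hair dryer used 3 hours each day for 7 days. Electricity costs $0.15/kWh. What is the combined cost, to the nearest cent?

rice cooker: Runtime = 45 min × 32 = 1440 min = 24 h
rice cooker: 0.61 kW × 24 h = 14.64 kWh
desktop computer: Runtime = 40 min × 38 = 1520 min = 25.333333… h
desktop computer: 0.25 kW × 25.333333… h = 6.333333… kWh
laptop charger: Runtime = 2 h/day × 28 days = 56 h
laptop charger: 0.065 kW × 56 h = 3.64 kWh
hair dryer: Runtime = 3 h/day × 7 days = 21 h
hair dryer: 1.26 kW × 21 h = 26.46 kWh
Total energy = 51.073333… kWh
Cost = 51.073333… × $0.15 = $7.66

$7.66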